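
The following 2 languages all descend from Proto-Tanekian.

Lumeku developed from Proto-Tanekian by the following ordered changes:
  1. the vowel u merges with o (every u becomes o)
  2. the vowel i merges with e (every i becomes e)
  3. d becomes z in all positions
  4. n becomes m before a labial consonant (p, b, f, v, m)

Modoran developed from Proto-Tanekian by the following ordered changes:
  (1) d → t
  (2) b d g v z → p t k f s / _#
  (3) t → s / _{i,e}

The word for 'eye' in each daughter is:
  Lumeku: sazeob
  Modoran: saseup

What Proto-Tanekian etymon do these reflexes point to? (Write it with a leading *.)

Position 3: Lumeku has z, Modoran has s. Taking the neighbouring segments as reconstructed: Lumeku z could go back to *d or *z; Modoran s could go back to *t or *d or *s — the one source consistent with every daughter is *d.
Position 5: Lumeku has o, Modoran has u. Modoran preserves u here (none of its changes turn any other segment into u), so the proto-segment is *u.
Position 6: Lumeku has b, Modoran has p. Lumeku preserves b here (none of its changes turn any other segment into b), so the proto-segment is *b.
This points to *sadeub. Verify forward in each daughter:
Lumeku: start from *sadeub.
  rule 1 (vowel merger): sadeub → sadeob
  rule 2: no change — sadeob
  rule 3 (unconditioned shift): sadeob → sazeob
  rule 4: no change — sazeob
  ⇒ Lumeku sazeob
Modoran: *sadeub > sateub > sateup > saseup  (by unconditioned shift, final devoicing, palatalisation)
*sadeub is the unique common source.

*sadeub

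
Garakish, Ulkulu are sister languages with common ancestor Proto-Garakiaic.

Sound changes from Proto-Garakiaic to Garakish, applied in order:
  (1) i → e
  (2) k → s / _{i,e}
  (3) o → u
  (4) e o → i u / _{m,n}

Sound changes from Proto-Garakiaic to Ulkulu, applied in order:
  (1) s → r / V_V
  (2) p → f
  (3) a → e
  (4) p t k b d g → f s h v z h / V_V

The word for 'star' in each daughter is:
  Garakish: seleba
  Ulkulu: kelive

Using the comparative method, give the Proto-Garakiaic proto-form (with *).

*keliba

Position 6: Garakish has a, Ulkulu has e. Garakish preserves a here (none of its changes turn any other segment into a), so the proto-segment is *a.
Position 1: Garakish has s, Ulkulu has k. Ulkulu preserves k here (none of its changes turn any other segment into k), so the proto-segment is *k.
This points to *keliba. Verify forward in each daughter:
Garakish: *keliba > keleba > seleba  (by vowel merger, palatalisation)
Ulkulu: *keliba > kelibe > kelive  (by vowel merger, intervocalic lenition)
No other proto-form is consistent with every reflex, so the reconstruction is *keliba.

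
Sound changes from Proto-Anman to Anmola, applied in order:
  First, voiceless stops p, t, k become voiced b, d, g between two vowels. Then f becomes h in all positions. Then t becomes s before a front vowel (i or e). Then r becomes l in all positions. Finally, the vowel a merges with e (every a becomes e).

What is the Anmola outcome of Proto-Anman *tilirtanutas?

sililtenudes

Anmola: *tilirtanutas
  tilirtanutas → tilirtanudas   [intervocalic voicing]
  tilirtanudas (rule 2 does not apply)
  tilirtanudas → silirtanudas   [palatalisation]
  silirtanudas → sililtanudas   [unconditioned shift]
  sililtanudas → sililtenudes   [vowel merger]
  giving Anmola sililtenudes.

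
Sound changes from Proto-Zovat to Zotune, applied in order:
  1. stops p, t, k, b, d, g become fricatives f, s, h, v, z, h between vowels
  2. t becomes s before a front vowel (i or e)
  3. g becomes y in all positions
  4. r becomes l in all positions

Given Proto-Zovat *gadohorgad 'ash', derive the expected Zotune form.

Zotune: start from *gadohorgad.
  rule 1 (intervocalic lenition): gadohorgad → gazohorgad
  rule 2: no change — gazohorgad
  rule 3 (unconditioned shift): gazohorgad → yazohoryad
  rule 4 (unconditioned shift): yazohoryad → yazoholyad
  ⇒ Zotune yazoholyad

yazoholyad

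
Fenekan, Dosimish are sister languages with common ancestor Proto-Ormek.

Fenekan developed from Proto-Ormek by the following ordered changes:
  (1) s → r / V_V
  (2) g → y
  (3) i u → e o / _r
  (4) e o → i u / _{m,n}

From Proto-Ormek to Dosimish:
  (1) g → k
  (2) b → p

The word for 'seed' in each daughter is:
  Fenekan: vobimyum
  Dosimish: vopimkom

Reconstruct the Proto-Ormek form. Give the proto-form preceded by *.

Position 3: Fenekan has b, Dosimish has p. Fenekan preserves b here (none of its changes turn any other segment into b), so the proto-segment is *b.
Position 7: Fenekan has u, Dosimish has o. Dosimish preserves o here (none of its changes turn any other segment into o), so the proto-segment is *o.
Continuing position by position gives *vobimgom; check it forward:
Fenekan: *vobimgom
  vobimgom (rule 1 does not apply)
  vobimgom → vobimyom   [unconditioned shift]
  vobimyom (rule 3 does not apply)
  vobimyom → vobimyum   [pre-nasal raising]
  giving Fenekan vobimyum.
Dosimish: start from *vobimgom.
  rule 1 (unconditioned shift): vobimgom → vobimkom
  rule 2 (unconditioned shift): vobimkom → vopimkom
  ⇒ Dosimish vopimkom
No other proto-form is consistent with every reflex, so the reconstruction is *vobimgom.

*vobimgom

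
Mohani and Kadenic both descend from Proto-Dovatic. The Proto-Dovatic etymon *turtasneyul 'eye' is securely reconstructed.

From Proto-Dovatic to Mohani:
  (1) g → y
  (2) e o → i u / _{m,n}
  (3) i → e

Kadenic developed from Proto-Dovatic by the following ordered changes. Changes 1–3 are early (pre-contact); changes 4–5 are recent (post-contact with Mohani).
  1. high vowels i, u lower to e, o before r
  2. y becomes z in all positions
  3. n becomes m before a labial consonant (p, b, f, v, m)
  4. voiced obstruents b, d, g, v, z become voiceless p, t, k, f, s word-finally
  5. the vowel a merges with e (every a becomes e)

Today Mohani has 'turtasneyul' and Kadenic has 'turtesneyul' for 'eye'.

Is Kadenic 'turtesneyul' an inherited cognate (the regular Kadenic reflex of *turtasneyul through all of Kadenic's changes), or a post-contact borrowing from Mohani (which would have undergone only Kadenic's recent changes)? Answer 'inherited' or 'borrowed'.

borrowed

If inherited, *turtasneyul would pass through all of Kadenic's changes:
Kadenic: *turtasneyul > tortasneyul > tortasnezul > tortesnezul  (by pre-rhotic lowering, unconditioned shift, vowel merger)
If borrowed from Mohani 'turtasneyul' after the early changes, it would undergo only the recent ones:
  rule 4 (final devoicing): no change (turtasneyul)
  rule 5 (vowel merger): turtasneyul → turtesneyul
  ⇒ as a loan: turtesneyul
Kadenic 'turtesneyul' matches the loan outcome 'turtesneyul', not the inherited 'tortesnezul' — it skipped the early Kadenic changes, so it was borrowed from Mohani.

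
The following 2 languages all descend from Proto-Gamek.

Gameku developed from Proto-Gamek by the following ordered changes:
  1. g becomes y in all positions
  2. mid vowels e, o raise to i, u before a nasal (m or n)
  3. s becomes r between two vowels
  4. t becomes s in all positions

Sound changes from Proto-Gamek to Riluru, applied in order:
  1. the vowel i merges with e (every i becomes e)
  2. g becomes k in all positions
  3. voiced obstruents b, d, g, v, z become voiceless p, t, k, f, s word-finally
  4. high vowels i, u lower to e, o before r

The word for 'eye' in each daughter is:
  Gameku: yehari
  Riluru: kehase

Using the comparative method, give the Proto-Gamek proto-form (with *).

*gehasi

Position 6: Gameku has i, Riluru has e. Taking the neighbouring segments as reconstructed: Gameku i can only go back to *i; Riluru e could go back to *e or *i — the one source consistent with every daughter is *i.
Position 5: Gameku has r, Riluru has s. Taking the neighbouring segments as reconstructed: Gameku r could go back to *s or *r; Riluru s can only go back to *s — the one source consistent with every daughter is *s.
Position 1: Gameku has y, Riluru has k. Taking the neighbouring segments as reconstructed: Gameku y could go back to *g or *y; Riluru k could go back to *k or *g — the one source consistent with every daughter is *g.
Verify the candidate proto-form against each daughter:
Gameku: *gehasi > yehasi > yehari  (by unconditioned shift, rhotacism)
Riluru: *gehasi
  gehasi → gehase   [vowel merger]
  gehase → kehase   [unconditioned shift]
  kehase (rule 3 does not apply)
  kehase (rule 4 does not apply)
  giving Riluru kehase.
No other proto-form is consistent with every reflex, so the reconstruction is *gehasi.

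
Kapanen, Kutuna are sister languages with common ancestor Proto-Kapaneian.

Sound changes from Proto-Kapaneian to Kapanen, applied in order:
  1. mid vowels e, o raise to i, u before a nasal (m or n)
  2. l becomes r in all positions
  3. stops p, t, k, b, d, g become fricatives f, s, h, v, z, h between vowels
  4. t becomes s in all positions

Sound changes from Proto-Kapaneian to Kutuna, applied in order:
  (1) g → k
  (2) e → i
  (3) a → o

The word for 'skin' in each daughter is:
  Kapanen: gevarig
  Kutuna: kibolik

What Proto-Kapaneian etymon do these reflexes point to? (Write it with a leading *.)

*gebalig

Position 7: Kapanen has g, Kutuna has k. Kapanen preserves g here (none of its changes turn any other segment into g), so the proto-segment is *g.
Position 2: Kapanen has e, Kutuna has i. Kapanen preserves e here (none of its changes turn any other segment into e), so the proto-segment is *e.
Position 4: Kapanen has a, Kutuna has o. Kapanen preserves a here (none of its changes turn any other segment into a), so the proto-segment is *a.
Verify the candidate proto-form against each daughter:
Kapanen: *gebalig
  gebalig (rule 1 does not apply)
  gebalig → gebarig   [unconditioned shift]
  gebarig → gevarig   [intervocalic lenition]
  gevarig (rule 4 does not apply)
  giving Kapanen gevarig.
Kutuna: start from *gebalig.
  rule 1 (unconditioned shift): gebalig → kebalik
  rule 2 (vowel merger): kebalik → kibalik
  rule 3 (vowel merger): kibalik → kibolik
  ⇒ Kutuna kibolik
*gebalig is the unique common source.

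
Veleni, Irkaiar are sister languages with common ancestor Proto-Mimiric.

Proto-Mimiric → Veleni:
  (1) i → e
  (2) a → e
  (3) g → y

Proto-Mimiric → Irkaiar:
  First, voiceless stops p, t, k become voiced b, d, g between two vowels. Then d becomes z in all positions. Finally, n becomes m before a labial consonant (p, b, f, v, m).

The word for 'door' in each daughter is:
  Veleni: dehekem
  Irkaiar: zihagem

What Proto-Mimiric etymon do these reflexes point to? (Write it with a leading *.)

Position 1: Veleni has d, Irkaiar has z. Veleni preserves d here (none of its changes turn any other segment into d), so the proto-segment is *d.
Position 5: Veleni has k, Irkaiar has g. Veleni preserves k here (none of its changes turn any other segment into k), so the proto-segment is *k.
This points to *dihakem. Verify forward in each daughter:
Veleni: *dihakem
  dihakem → dehakem   [vowel merger]
  dehakem → dehekem   [vowel merger]
  dehekem (rule 3 does not apply)
  giving Veleni dehekem.
Irkaiar: *dihakem
  dihakem → dihagem   [intervocalic voicing]
  dihagem → zihagem   [unconditioned shift]
  zihagem (rule 3 does not apply)
  giving Irkaiar zihagem.
*dihakem is the unique common source.

*dihakem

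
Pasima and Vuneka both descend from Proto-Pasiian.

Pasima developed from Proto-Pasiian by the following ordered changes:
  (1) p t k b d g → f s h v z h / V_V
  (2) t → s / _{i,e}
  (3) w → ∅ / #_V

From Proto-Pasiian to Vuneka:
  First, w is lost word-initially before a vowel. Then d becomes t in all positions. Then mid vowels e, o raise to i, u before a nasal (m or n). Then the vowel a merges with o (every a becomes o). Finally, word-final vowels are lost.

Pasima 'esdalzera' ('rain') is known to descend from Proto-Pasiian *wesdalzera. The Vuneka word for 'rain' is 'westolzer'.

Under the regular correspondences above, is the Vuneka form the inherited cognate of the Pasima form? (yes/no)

no

Derive the expected Vuneka reflex of *wesdalzera:
Vuneka: *wesdalzera > esdalzera > estalzera > estolzero > estolzer  (by glide loss, unconditioned shift, vowel merger, apocope)
The regular Vuneka reflex would be 'estolzer', but the attested form is 'westolzer'. The correspondence is irregular, so they are not cognates (the Vuneka form has a different source).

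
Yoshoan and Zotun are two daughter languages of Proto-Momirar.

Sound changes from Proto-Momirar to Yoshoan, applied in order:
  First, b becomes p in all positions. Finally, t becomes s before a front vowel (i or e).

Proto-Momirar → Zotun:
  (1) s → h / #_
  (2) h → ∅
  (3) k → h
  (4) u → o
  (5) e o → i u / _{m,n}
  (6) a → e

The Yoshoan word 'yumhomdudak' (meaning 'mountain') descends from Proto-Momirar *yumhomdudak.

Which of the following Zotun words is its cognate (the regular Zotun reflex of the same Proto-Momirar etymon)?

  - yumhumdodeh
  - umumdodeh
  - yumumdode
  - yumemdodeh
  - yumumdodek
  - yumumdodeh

yumumdodeh

Zotun: start from *yumhomdudak.
  rule 1: no change — yumhomdudak
  rule 2 (h-loss): yumhomdudak → yumomdudak
  rule 3 (unconditioned shift): yumomdudak → yumomdudah
  rule 4 (vowel merger): yumomdudah → yomomdodah
  rule 5 (pre-nasal raising): yomomdodah → yumumdodah
  rule 6 (vowel merger): yumumdodah → yumumdodeh
  ⇒ Zotun yumumdodeh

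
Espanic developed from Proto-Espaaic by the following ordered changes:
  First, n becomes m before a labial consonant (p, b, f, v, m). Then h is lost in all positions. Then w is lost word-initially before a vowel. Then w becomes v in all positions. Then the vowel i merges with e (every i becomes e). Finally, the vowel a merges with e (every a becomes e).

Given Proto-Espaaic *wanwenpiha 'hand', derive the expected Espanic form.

envempee

Espanic: *wanwenpiha > wanwempiha > wanwempia > anwempia > anvempia > anvempea > envempee  (by nasal place assimilation, h-loss, glide loss, unconditioned shift, vowel merger, vowel merger)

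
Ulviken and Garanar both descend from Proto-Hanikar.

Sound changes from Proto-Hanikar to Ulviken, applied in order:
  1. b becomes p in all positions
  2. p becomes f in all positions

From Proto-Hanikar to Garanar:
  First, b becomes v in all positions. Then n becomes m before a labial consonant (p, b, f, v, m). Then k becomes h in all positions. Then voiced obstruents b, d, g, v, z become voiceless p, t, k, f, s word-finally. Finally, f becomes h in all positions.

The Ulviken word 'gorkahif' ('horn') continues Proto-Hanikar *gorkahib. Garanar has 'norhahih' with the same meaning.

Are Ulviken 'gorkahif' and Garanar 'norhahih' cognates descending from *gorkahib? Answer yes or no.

no

Derive the expected Garanar reflex of *gorkahib:
Garanar: *gorkahib > gorkahiv > gorhahiv > gorhahif > gorhahih  (by unconditioned shift, unconditioned shift, final devoicing, unconditioned shift)
The regular Garanar reflex would be 'gorhahih', but the attested form is 'norhahih'. The correspondence is irregular, so they are not cognates (the Garanar form has a different source).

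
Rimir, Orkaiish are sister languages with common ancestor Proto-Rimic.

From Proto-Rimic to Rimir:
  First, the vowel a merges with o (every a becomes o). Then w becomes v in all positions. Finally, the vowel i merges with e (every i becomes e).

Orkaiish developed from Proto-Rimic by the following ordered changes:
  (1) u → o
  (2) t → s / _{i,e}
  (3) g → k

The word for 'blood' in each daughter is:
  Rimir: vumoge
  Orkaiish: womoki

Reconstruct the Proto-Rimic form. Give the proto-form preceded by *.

*wumogi

Position 5: Rimir has g, Orkaiish has k. Rimir preserves g here (none of its changes turn any other segment into g), so the proto-segment is *g.
Position 2: Rimir has u, Orkaiish has o. Rimir preserves u here (none of its changes turn any other segment into u), so the proto-segment is *u.
Continuing position by position gives *wumogi; check it forward:
Rimir: start from *wumogi.
  rule 1: no change — wumogi
  rule 2 (unconditioned shift): wumogi → vumogi
  rule 3 (vowel merger): vumogi → vumoge
  ⇒ Rimir vumoge
Orkaiish: start from *wumogi.
  rule 1 (vowel merger): wumogi → womogi
  rule 2: no change — womogi
  rule 3 (unconditioned shift): womogi → womoki
  ⇒ Orkaiish womoki
No other proto-form is consistent with every reflex, so the reconstruction is *wumogi.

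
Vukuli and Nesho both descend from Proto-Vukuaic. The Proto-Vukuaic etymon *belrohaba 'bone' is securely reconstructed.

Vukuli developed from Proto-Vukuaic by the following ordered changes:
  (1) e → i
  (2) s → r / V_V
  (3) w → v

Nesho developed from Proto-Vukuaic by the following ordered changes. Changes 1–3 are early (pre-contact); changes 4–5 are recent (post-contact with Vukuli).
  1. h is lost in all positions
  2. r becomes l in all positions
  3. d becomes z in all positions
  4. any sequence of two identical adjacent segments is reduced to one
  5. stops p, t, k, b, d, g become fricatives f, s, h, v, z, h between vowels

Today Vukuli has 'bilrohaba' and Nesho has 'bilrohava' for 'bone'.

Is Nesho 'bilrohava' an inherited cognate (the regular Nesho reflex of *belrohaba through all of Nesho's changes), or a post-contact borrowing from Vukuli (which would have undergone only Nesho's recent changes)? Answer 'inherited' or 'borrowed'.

borrowed

If inherited, *belrohaba would pass through all of Nesho's changes:
Nesho: *belrohaba > belroaba > belloaba > beloaba > beloava  (by h-loss, unconditioned shift, degemination, intervocalic lenition)
If borrowed from Vukuli 'bilrohaba' after the early changes, it would undergo only the recent ones:
  rule 4 (degemination): no change (bilrohaba)
  rule 5 (intervocalic lenition): bilrohaba → bilrohava
  ⇒ as a loan: bilrohava
Nesho 'bilrohava' matches the loan outcome 'bilrohava', not the inherited 'beloava' — it skipped the early Nesho changes, so it was borrowed from Vukuli.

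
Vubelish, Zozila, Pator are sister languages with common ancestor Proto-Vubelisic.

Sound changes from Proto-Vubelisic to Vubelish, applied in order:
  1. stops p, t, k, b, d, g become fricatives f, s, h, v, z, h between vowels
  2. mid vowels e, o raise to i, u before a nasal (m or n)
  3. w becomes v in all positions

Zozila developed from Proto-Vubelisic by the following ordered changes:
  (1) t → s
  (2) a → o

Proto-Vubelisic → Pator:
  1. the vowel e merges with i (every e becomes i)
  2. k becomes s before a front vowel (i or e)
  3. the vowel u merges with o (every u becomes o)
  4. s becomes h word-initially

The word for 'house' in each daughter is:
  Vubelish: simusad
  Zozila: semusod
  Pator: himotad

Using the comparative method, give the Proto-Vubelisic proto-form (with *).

*semutad

Position 5: Vubelish has s, Zozila has s, Pator has t. Pator preserves t here (none of its changes turn any other segment into t), so the proto-segment is *t.
Position 4: Vubelish has u, Zozila has u, Pator has o. Zozila preserves u here (none of its changes turn any other segment into u), so the proto-segment is *u.
Verify the candidate proto-form against each daughter:
Vubelish: start from *semutad.
  rule 1 (intervocalic lenition): semutad → semusad
  rule 2 (pre-nasal raising): semusad → simusad
  rule 3: no change — simusad
  ⇒ Vubelish simusad
Zozila: *semutad > semusad > semusod  (by unconditioned shift, vowel merger)
Pator: start from *semutad.
  rule 1 (vowel merger): semutad → simutad
  rule 2: no change — simutad
  rule 3 (vowel merger): simutad → simotad
  rule 4 (debuccalisation): simotad → himotad
  ⇒ Pator himotad
*semutad is the unique common source.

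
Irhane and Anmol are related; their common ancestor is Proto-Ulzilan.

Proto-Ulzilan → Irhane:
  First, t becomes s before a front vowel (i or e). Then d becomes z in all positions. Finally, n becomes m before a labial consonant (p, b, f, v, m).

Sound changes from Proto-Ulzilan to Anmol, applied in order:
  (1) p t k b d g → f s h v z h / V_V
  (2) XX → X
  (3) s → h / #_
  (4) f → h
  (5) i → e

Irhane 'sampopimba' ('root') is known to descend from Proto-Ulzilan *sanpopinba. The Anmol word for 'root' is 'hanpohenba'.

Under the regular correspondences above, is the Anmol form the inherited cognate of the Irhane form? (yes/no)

yes

Derive the expected Anmol reflex of *sanpopinba:
Anmol: *sanpopinba > sanpofinba > hanpofinba > hanpohinba > hanpohenba  (by intervocalic lenition, debuccalisation, unconditioned shift, vowel merger)
Anmol 'hanpohenba' matches the regular reflex exactly, so the pair is cognate.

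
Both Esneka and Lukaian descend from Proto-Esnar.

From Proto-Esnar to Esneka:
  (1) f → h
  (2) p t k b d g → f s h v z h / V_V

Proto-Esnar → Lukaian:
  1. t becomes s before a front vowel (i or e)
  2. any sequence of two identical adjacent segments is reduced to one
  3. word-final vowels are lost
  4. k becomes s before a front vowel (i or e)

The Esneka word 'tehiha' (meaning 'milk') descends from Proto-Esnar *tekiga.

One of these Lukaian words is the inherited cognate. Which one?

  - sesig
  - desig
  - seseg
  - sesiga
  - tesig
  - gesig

sesig

Lukaian: start from *tekiga.
  rule 1 (palatalisation): tekiga → sekiga
  rule 2: no change — sekiga
  rule 3 (apocope): sekiga → sekig
  rule 4 (palatalisation): sekig → sesig
  ⇒ Lukaian sesig
Among the options, 'sesig' alone shows every Lukaian change applied in order.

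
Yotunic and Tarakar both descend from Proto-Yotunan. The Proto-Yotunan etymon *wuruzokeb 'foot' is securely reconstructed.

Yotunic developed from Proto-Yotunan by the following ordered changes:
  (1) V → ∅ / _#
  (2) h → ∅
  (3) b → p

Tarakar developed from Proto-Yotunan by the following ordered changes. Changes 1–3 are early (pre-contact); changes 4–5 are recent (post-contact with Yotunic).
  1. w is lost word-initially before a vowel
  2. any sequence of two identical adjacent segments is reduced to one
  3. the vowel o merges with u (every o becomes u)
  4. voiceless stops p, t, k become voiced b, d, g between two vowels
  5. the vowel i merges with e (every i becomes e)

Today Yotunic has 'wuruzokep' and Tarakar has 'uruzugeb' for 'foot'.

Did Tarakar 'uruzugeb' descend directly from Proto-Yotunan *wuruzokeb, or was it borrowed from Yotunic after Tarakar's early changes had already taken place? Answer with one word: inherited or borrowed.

inherited

If inherited, *wuruzokeb would pass through all of Tarakar's changes:
Tarakar: start from *wuruzokeb.
  rule 1 (glide loss): wuruzokeb → uruzokeb
  rule 2: no change — uruzokeb
  rule 3 (vowel merger): uruzokeb → uruzukeb
  rule 4 (intervocalic voicing): uruzukeb → uruzugeb
  rule 5: no change — uruzugeb
  ⇒ Tarakar uruzugeb
If borrowed from Yotunic 'wuruzokep' after the early changes, it would undergo only the recent ones:
  rule 4 (intervocalic voicing): wuruzokep → wuruzogep
  rule 5 (vowel merger): no change (wuruzogep)
  ⇒ as a loan: wuruzogep
Tarakar 'uruzugeb' matches the inherited outcome exactly, so it is an inherited cognate, not a loan.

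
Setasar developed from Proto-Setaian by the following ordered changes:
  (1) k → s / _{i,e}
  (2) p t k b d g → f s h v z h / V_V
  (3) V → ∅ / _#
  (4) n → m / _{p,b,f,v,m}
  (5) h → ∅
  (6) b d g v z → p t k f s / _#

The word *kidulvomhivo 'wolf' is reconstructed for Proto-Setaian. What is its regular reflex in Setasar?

sizulvomif

Setasar: *kidulvomhivo
  kidulvomhivo → sidulvomhivo   [palatalisation]
  sidulvomhivo → sizulvomhivo   [intervocalic lenition]
  sizulvomhivo → sizulvomhiv   [apocope]
  sizulvomhiv (rule 4 does not apply)
  sizulvomhiv → sizulvomiv   [h-loss]
  sizulvomiv → sizulvomif   [final devoicing]
  giving Setasar sizulvomif.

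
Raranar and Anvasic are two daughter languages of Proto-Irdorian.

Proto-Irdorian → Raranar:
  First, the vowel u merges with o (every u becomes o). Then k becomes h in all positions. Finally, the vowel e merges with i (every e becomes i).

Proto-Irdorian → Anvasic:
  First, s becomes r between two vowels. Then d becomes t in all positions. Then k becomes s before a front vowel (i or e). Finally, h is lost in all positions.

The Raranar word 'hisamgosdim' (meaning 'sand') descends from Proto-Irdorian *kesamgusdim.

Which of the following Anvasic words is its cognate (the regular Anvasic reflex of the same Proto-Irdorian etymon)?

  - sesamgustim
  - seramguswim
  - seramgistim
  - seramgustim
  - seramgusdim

Anvasic: *kesamgusdim
  kesamgusdim → keramgusdim   [rhotacism]
  keramgusdim → keramgustim   [unconditioned shift]
  keramgustim → seramgustim   [palatalisation]
  seramgustim (rule 4 does not apply)
  giving Anvasic seramgustim.
Only 'seramgustim' matches the regular Anvasic development of *kesamgusdim.

seramgustim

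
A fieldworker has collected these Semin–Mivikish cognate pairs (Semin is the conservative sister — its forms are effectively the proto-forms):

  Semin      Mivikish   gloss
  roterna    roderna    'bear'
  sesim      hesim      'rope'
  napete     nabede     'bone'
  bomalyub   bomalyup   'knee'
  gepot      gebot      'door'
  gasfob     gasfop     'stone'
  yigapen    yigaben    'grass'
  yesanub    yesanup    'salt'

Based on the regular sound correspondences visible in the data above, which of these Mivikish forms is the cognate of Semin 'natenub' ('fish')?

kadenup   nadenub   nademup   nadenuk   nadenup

nadenup

roterna ~ roderna, napete ~ nabede — Semin t corresponds to Mivikish d between vowels (before a front vowel).
bomalyub ~ bomalyup, gasfob ~ gasfop — Semin b corresponds to Mivikish p word-finally.
Applying these to Semin 'natenub':
  natenub → nadenub   (t→d between vowels (before a front vowel))
  nadenub → nadenup   (b→p word-finally)
So the Mivikish cognate is 'nadenup'.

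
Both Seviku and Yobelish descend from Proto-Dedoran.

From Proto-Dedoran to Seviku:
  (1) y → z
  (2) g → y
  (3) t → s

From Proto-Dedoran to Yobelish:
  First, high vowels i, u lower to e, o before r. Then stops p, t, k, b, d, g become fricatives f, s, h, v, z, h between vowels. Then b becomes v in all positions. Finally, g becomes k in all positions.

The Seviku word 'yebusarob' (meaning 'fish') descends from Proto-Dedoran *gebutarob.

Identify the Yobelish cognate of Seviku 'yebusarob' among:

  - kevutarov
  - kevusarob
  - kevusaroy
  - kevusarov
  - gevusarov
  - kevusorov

Yobelish: *gebutarob
  gebutarob (rule 1 does not apply)
  gebutarob → gevusarob   [intervocalic lenition]
  gevusarob → gevusarov   [unconditioned shift]
  gevusarov → kevusarov   [unconditioned shift]
  giving Yobelish kevusarov.
Among the options, 'kevusarov' alone shows every Yobelish change applied in order.

kevusarov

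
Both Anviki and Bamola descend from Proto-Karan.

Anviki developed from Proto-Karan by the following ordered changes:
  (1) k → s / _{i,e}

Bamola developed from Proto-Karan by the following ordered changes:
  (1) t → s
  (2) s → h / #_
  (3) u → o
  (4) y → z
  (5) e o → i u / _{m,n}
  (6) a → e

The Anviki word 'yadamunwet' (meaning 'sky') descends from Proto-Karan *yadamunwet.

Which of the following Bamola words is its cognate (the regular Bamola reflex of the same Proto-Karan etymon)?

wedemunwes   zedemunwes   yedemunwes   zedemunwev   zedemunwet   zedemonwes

Bamola: start from *yadamunwet.
  rule 1 (unconditioned shift): yadamunwet → yadamunwes
  rule 2: no change — yadamunwes
  rule 3 (vowel merger): yadamunwes → yadamonwes
  rule 4 (unconditioned shift): yadamonwes → zadamonwes
  rule 5 (pre-nasal raising): zadamonwes → zadamunwes
  rule 6 (vowel merger): zadamunwes → zedemunwes
  ⇒ Bamola zedemunwes
The other candidates each miss or misapply at least one Bamola change.

zedemunwes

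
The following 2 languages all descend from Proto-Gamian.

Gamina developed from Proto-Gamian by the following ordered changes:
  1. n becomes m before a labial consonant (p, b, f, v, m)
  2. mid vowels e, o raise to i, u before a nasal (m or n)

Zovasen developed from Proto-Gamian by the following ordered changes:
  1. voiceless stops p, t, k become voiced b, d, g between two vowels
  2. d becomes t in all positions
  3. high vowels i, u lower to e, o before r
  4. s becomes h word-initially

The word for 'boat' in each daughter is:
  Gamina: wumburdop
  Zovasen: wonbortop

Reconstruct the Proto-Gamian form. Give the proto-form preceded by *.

Position 5: Gamina has u, Zovasen has o. Taking the neighbouring segments as reconstructed: Gamina u can only go back to *u; Zovasen o could go back to *o or *u — the one source consistent with every daughter is *u.
Position 7: Gamina has d, Zovasen has t. Gamina preserves d here (none of its changes turn any other segment into d), so the proto-segment is *d.
Continuing position by position gives *wonburdop; check it forward:
Gamina: *wonburdop > womburdop > wumburdop  (by nasal place assimilation, pre-nasal raising)
Zovasen: *wonburdop
  wonburdop (rule 1 does not apply)
  wonburdop → wonburtop   [unconditioned shift]
  wonburtop → wonbortop   [pre-rhotic lowering]
  wonbortop (rule 4 does not apply)
  giving Zovasen wonbortop.
No other proto-form is consistent with every reflex, so the reconstruction is *wonburdop.

*wonburdop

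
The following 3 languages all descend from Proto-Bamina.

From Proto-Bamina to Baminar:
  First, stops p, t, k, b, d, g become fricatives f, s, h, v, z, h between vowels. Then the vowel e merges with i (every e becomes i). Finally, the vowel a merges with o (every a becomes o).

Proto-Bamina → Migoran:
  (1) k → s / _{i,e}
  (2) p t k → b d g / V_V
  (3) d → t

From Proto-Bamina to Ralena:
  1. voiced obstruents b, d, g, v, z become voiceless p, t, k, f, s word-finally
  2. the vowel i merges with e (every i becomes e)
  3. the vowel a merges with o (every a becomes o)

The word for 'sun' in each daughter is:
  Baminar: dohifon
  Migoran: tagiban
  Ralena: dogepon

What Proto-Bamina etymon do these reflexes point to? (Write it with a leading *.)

*dagipan

Position 2: Baminar has o, Migoran has a, Ralena has o. Migoran preserves a here (none of its changes turn any other segment into a), so the proto-segment is *a.
Position 5: Baminar has f, Migoran has b, Ralena has p. Taking the neighbouring segments as reconstructed: Baminar f could go back to *p or *f; Migoran b could go back to *p or *b; Ralena p can only go back to *p — the one source consistent with every daughter is *p.
This points to *dagipan. Verify forward in each daughter:
Baminar: *dagipan
  dagipan → dahifan   [intervocalic lenition]
  dahifan (rule 2 does not apply)
  dahifan → dohifon   [vowel merger]
  giving Baminar dohifon.
Migoran: start from *dagipan.
  rule 1: no change — dagipan
  rule 2 (intervocalic voicing): dagipan → dagiban
  rule 3 (unconditioned shift): dagiban → tagiban
  ⇒ Migoran tagiban
Ralena: *dagipan > dagepan > dogepon  (by vowel merger, vowel merger)
No other proto-form is consistent with every reflex, so the reconstruction is *dagipan.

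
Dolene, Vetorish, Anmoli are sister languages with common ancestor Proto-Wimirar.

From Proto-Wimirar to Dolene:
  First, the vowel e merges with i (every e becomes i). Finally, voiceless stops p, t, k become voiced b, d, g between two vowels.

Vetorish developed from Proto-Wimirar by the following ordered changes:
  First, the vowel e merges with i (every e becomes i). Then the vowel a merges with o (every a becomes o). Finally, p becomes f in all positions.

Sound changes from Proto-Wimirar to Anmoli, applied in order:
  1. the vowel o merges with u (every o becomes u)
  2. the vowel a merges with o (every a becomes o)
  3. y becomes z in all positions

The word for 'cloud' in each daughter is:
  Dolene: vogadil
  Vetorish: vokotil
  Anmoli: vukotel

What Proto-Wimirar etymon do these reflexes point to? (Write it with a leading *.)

Position 3: Dolene has g, Vetorish has k, Anmoli has k. Vetorish preserves k here (none of its changes turn any other segment into k), so the proto-segment is *k.
Position 5: Dolene has d, Vetorish has t, Anmoli has t. Vetorish preserves t here (none of its changes turn any other segment into t), so the proto-segment is *t.
Continuing position by position gives *vokatel; check it forward:
Dolene: start from *vokatel.
  rule 1 (vowel merger): vokatel → vokatil
  rule 2 (intervocalic voicing): vokatil → vogadil
  ⇒ Dolene vogadil
Vetorish: start from *vokatel.
  rule 1 (vowel merger): vokatel → vokatil
  rule 2 (vowel merger): vokatil → vokotil
  rule 3: no change — vokotil
  ⇒ Vetorish vokotil
Anmoli: start from *vokatel.
  rule 1 (vowel merger): vokatel → vukatel
  rule 2 (vowel merger): vukatel → vukotel
  rule 3: no change — vukotel
  ⇒ Anmoli vukotel
No other proto-form is consistent with every reflex, so the reconstruction is *vokatel.

*vokatel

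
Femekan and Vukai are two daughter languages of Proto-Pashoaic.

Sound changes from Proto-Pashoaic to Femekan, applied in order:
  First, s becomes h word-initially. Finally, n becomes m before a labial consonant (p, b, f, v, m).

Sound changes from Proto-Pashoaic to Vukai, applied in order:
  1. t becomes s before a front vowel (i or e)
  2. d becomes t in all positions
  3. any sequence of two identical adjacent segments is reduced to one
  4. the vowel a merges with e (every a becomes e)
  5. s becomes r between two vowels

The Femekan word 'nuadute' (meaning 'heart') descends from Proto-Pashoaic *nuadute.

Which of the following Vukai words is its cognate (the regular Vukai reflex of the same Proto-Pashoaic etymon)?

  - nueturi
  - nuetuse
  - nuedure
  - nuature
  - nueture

Vukai: start from *nuadute.
  rule 1 (palatalisation): nuadute → nuaduse
  rule 2 (unconditioned shift): nuaduse → nuatuse
  rule 3: no change — nuatuse
  rule 4 (vowel merger): nuatuse → nuetuse
  rule 5 (rhotacism): nuetuse → nueture
  ⇒ Vukai nueture
Only 'nueture' matches the regular Vukai development of *nuadute.

nueture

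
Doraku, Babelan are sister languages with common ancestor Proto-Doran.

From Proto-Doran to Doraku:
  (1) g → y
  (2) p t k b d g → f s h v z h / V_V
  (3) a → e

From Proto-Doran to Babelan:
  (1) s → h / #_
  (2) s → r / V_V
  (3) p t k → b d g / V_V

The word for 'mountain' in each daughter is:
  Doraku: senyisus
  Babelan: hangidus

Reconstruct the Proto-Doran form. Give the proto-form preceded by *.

*sangitus

Position 4: Doraku has y, Babelan has g. Taking the neighbouring segments as reconstructed: Doraku y could go back to *g or *y; Babelan g can only go back to *g — the one source consistent with every daughter is *g.
Position 6: Doraku has s, Babelan has d. Taking the neighbouring segments as reconstructed: Doraku s could go back to *t or *s; Babelan d could go back to *t or *d — the one source consistent with every daughter is *t.
Continuing position by position gives *sangitus; check it forward:
Doraku: start from *sangitus.
  rule 1 (unconditioned shift): sangitus → sanyitus
  rule 2 (intervocalic lenition): sanyitus → sanyisus
  rule 3 (vowel merger): sanyisus → senyisus
  ⇒ Doraku senyisus
Babelan: start from *sangitus.
  rule 1 (debuccalisation): sangitus → hangitus
  rule 2: no change — hangitus
  rule 3 (intervocalic voicing): hangitus → hangidus
  ⇒ Babelan hangidus
*sangitus is the unique common source.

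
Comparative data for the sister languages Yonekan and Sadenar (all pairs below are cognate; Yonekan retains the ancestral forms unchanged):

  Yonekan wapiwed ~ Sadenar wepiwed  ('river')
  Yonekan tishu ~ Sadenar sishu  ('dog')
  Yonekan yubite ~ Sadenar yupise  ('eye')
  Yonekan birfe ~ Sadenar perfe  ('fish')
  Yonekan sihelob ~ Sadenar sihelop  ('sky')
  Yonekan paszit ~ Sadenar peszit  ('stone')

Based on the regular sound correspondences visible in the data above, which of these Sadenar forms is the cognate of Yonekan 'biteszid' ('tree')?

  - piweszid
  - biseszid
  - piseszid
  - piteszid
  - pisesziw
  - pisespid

piseszid

birfe ~ perfe — Yonekan b corresponds to Sadenar p word-initially before a front vowel.
yubite ~ yupise — Yonekan t corresponds to Sadenar s between vowels (before a front vowel).
Applying these to Yonekan 'biteszid':
  biteszid → piteszid   (b→p word-initially before a front vowel)
  piteszid → piseszid   (t→s between vowels (before a front vowel))
So the Sadenar cognate is 'piseszid'.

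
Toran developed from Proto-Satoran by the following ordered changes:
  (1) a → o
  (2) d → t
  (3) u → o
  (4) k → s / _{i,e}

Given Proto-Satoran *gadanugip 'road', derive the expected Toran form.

gotonogip

Toran: *gadanugip > godonugip > gotonugip > gotonogip  (by vowel merger, unconditioned shift, vowel merger)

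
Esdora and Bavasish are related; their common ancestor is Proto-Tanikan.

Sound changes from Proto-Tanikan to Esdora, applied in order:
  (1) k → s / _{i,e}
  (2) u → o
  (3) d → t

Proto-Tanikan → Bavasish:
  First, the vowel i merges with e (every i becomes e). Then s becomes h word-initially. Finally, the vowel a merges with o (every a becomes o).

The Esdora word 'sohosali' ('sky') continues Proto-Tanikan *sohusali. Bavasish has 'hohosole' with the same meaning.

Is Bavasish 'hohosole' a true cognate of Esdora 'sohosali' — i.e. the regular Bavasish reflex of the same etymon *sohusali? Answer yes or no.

Derive the expected Bavasish reflex of *sohusali:
Bavasish: *sohusali > sohusale > hohusale > hohusole  (by vowel merger, debuccalisation, vowel merger)
The regular Bavasish reflex would be 'hohusole', but the attested form is 'hohosole'. The correspondence is irregular, so they are not cognates (the Bavasish form has a different source).

no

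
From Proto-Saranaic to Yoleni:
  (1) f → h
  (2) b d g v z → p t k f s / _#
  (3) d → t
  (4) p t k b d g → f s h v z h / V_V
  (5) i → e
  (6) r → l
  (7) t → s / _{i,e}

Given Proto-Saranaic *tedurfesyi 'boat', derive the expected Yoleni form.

sesulhesye

Yoleni: *tedurfesyi
  tedurfesyi → tedurhesyi   [unconditioned shift]
  tedurhesyi (rule 2 does not apply)
  tedurhesyi → teturhesyi   [unconditioned shift]
  teturhesyi → tesurhesyi   [intervocalic lenition]
  tesurhesyi → tesurhesye   [vowel merger]
  tesurhesye → tesulhesye   [unconditioned shift]
  tesulhesye → sesulhesye   [palatalisation]
  giving Yoleni sesulhesye.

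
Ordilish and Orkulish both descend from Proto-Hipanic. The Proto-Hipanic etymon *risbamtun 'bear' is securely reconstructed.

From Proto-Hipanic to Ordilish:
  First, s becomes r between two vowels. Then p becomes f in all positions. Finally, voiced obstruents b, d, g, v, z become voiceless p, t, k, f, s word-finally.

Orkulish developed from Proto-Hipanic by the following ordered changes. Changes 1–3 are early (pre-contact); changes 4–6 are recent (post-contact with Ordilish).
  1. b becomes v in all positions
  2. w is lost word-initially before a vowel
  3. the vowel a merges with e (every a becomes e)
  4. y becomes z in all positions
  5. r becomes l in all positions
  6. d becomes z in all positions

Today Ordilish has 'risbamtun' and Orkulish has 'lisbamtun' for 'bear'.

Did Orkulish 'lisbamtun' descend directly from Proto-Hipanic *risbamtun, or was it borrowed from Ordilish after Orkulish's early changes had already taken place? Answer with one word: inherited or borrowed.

borrowed

If inherited, *risbamtun would pass through all of Orkulish's changes:
Orkulish: *risbamtun > risvamtun > risvemtun > lisvemtun  (by unconditioned shift, vowel merger, unconditioned shift)
If borrowed from Ordilish 'risbamtun' after the early changes, it would undergo only the recent ones:
  rule 4 (unconditioned shift): no change (risbamtun)
  rule 5 (unconditioned shift): risbamtun → lisbamtun
  rule 6 (unconditioned shift): no change (lisbamtun)
  ⇒ as a loan: lisbamtun
Orkulish 'lisbamtun' matches the loan outcome 'lisbamtun', not the inherited 'lisvemtun' — it skipped the early Orkulish changes, so it was borrowed from Ordilish.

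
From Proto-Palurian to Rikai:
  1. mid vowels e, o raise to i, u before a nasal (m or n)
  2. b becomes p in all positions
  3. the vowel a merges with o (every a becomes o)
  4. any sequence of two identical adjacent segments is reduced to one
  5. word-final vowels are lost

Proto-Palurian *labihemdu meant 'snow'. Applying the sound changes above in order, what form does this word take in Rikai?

lopihimd

Rikai: *labihemdu
  labihemdu → labihimdu   [pre-nasal raising]
  labihimdu → lapihimdu   [unconditioned shift]
  lapihimdu → lopihimdu   [vowel merger]
  lopihimdu (rule 4 does not apply)
  lopihimdu → lopihimd   [apocope]
  giving Rikai lopihimd.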